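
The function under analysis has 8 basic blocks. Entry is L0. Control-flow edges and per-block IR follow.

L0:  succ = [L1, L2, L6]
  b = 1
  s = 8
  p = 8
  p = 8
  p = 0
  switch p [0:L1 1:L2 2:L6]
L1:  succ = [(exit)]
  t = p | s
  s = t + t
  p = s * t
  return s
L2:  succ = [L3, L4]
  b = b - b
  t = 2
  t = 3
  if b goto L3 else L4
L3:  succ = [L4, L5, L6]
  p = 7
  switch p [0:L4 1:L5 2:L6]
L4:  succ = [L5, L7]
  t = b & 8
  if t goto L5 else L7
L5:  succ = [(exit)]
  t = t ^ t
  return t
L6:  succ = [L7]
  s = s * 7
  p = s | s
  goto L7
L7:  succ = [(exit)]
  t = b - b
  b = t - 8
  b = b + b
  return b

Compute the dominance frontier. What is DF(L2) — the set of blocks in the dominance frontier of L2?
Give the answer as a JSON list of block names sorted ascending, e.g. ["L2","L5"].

idom tree: L1←L0 L2←L0 L3←L2 L4←L2 L5←L2 L6←L0 L7←L0
Dom∩ at merges:
  L4: preds {L2,L3}: {L0,L2} ∩ {L0,L2,L3} = {L0,L2}; idom=L2
  L5: preds {L3,L4}: {L0,L2,L3} ∩ {L0,L2,L4} = {L0,L2}; idom=L2
  L6: preds {L0,L3}: {L0} ∩ {L0,L2,L3} = {L0}; idom=L0
  L7: preds {L4,L6}: {L0,L2,L4} ∩ {L0,L6} = {L0}; idom=L0

DF derivation:
  join L4 pred L2: · stop@L2
  join L4 pred L3: L3 stop@L2
  join L5 pred L3: L3 stop@L2
  join L5 pred L4: L4 stop@L2
  join L6 pred L0: · stop@L0
  join L6 pred L3: L3→L2 stop@L0
  join L7 pred L4: L4→L2 stop@L0
  join L7 pred L6: L6 stop@L0
  L0: DF=∅
  L1: DF=∅
  L2: DF={L6,L7}
  L3: DF={L4,L5,L6}
  L4: DF={L5,L7}
  L5: DF=∅
  L6: DF={L7}
  L7: DF=∅

DF(L2) = ["L6", "L7"]

Answer: ["L6", "L7"]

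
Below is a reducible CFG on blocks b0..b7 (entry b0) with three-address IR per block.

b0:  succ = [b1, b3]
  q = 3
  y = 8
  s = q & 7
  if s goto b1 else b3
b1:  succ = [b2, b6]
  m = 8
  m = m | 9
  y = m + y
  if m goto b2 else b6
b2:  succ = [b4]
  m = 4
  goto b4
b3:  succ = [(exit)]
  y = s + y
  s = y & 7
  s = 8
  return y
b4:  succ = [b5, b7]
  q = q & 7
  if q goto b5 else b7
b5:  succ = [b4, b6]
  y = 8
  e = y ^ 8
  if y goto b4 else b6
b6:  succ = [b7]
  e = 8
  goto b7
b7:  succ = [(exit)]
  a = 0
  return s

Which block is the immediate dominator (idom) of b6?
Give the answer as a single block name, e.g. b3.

idom tree: b1←b0 b2←b1 b3←b0 b4←b2 b5←b4 b6←b1 b7←b1
Dom∩ at merges:
  b4: preds {b2,b5}: {b0,b1,b2} ∩ {b0,b1,b2,b4,b5} = {b0,b1,b2}; idom=b2
  b6: preds {b1,b5}: {b0,b1} ∩ {b0,b1,b2,b4,b5} = {b0,b1}; idom=b1
  b7: preds {b4,b6}: {b0,b1,b2,b4} ∩ {b0,b1,b6} = {b0,b1}; idom=b1

idom(b6) = b1

Answer: b1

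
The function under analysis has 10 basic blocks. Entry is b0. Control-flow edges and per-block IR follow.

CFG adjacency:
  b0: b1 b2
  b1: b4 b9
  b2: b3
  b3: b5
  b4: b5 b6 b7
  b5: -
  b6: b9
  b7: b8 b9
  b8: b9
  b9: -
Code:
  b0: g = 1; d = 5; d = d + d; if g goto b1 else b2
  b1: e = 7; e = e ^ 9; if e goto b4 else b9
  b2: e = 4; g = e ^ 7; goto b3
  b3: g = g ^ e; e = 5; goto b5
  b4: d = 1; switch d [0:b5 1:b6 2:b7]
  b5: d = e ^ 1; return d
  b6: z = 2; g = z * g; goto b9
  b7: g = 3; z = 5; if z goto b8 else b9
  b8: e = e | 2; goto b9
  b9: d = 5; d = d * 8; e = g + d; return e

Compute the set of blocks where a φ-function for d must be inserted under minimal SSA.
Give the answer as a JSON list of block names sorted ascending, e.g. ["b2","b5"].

idom tree: b1←b0 b2←b0 b3←b2 b4←b1 b5←b0 b6←b4 b7←b4 b8←b7 b9←b1
Join-block Dom:
  b5: preds {b3,b4}: {b0,b2,b3} ∩ {b0,b1,b4} = {b0}; idom=b0
  b9: preds {b1,b6,b7,b8}: {b0,b1} ∩ {b0,b1,b4,b6} ∩ {b0,b1,b4,b7} ∩ {b0,b1,b4,b7,b8} = {b0,b1}; idom=b1

DF derivation:
  join b5 pred b3: b3→b2 stop@b0
  join b5 pred b4: b4→b1 stop@b0
  join b9 pred b1: · stop@b1
  join b9 pred b6: b6→b4 stop@b1
  join b9 pred b7: b7→b4 stop@b1
  join b9 pred b8: b8→b7→b4 stop@b1
  DF(b0)=∅
  DF(b1)={b5}
  DF(b2)={b5}
  DF(b3)={b5}
  DF(b4)={b5,b9}
  DF(b5)=∅
  DF(b6)={b9}
  DF(b7)={b9}
  DF(b8)={b9}
  DF(b9)=∅

φ for d: defs {b0,b4,b5,b9}
  DF⁺ = {b5,b9}

Answer: ["b5", "b9"]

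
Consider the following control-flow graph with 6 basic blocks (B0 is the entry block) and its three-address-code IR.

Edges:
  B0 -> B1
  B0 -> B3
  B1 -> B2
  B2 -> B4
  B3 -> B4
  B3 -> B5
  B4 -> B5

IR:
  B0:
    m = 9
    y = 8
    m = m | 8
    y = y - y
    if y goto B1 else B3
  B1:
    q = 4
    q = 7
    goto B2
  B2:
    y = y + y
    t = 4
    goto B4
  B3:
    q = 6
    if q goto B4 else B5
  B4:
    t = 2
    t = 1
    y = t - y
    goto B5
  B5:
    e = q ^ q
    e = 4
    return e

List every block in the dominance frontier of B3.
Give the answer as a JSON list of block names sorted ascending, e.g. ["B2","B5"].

Answer: ["B4", "B5"]

Analysis:
idom tree: B1←B0 B2←B1 B3←B0 B4←B0 B5←B0
Join-block Dom:
  B4: preds {B2,B3}: {B0,B1,B2} ∩ {B0,B3} = {B0}; idom=B0
  B5: preds {B3,B4}: {B0,B3} ∩ {B0,B4} = {B0}; idom=B0

DF derivation:
  B4←B2: walk B2→B1 to B0
  B4←B3: walk B3 to B0
  B5←B3: walk B3 to B0
  B5←B4: walk B4 to B0
  DF(B0)=∅
  DF(B1)={B4}
  DF(B2)={B4}
  DF(B3)={B4,B5}
  DF(B4)={B5}
  DF(B5)=∅

DF(B3) = ["B4", "B5"]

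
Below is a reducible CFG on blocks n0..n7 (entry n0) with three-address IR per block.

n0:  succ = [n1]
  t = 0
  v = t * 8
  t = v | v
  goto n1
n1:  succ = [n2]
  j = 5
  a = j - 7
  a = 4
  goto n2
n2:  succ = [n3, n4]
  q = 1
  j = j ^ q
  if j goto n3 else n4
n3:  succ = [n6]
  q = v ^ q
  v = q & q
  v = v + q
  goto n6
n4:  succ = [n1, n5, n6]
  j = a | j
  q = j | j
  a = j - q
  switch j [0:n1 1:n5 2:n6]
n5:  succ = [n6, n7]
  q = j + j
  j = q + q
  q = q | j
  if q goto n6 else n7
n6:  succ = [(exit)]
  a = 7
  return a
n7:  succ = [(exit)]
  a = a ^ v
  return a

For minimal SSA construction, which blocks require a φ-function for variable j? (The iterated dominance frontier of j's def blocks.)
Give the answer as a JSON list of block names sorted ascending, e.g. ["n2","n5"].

idom tree: n1←n0 n2←n1 n3←n2 n4←n2 n5←n4 n6←n2 n7←n5
Dom∩ at merges:
  n1: preds {n0,n4}: {n0} ∩ {n0,n1,n2,n4} = {n0}; idom=n0
  n6: preds {n3,n4,n5}: {n0,n1,n2,n3} ∩ {n0,n1,n2,n4} ∩ {n0,n1,n2,n4,n5} = {n0,n1,n2}; idom=n2

DF walk-up:
  n1←n0: walk · to n0
  n1←n4: walk n4→n2→n1 to n0
  n6←n3: walk n3 to n2
  n6←n4: walk n4 to n2
  n6←n5: walk n5→n4 to n2
  DF(n0)=∅
  DF(n1)={n1}
  DF(n2)={n1}
  DF(n3)={n6}
  DF(n4)={n1,n6}
  DF(n5)={n6}
  DF(n6)=∅
  DF(n7)=∅

φ for j: defs {n1,n2,n4,n5}
  DF⁺ = {n1,n6}

Answer: ["n1", "n6"]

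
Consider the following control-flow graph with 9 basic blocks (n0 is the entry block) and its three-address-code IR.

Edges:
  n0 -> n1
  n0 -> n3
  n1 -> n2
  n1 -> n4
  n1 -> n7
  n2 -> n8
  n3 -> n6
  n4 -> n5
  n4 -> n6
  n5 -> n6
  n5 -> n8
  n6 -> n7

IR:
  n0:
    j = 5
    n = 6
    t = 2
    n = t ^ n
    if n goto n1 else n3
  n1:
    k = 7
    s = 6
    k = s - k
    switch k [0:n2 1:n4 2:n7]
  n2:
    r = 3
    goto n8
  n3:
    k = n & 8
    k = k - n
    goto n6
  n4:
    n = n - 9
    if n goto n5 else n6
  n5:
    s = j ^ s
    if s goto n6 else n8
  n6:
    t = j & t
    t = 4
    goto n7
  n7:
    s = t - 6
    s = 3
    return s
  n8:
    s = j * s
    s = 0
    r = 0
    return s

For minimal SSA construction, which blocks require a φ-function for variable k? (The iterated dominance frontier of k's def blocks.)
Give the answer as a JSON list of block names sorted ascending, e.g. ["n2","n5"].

idom tree: n1←n0 n2←n1 n3←n0 n4←n1 n5←n4 n6←n0 n7←n0 n8←n1
Dom∩ at merges:
  n6: preds {n3,n4,n5}: {n0,n3} ∩ {n0,n1,n4} ∩ {n0,n1,n4,n5} = {n0}; idom=n0
  n7: preds {n1,n6}: {n0,n1} ∩ {n0,n6} = {n0}; idom=n0
  n8: preds {n2,n5}: {n0,n1,n2} ∩ {n0,n1,n4,n5} = {n0,n1}; idom=n1

DF walk-up:
  n6←n3: walk n3 to n0
  n6←n4: walk n4→n1 to n0
  n6←n5: walk n5→n4→n1 to n0
  n7←n1: walk n1 to n0
  n7←n6: walk n6 to n0
  n8←n2: walk n2 to n1
  n8←n5: walk n5→n4 to n1
  DF(n0)=∅
  DF(n1)={n6,n7}
  DF(n2)={n8}
  DF(n3)={n6}
  DF(n4)={n6,n8}
  DF(n5)={n6,n8}
  DF(n6)={n7}
  DF(n7)=∅
  DF(n8)=∅

φ for k: defs {n1,n3}
  DF⁺ = {n6,n7}

Answer: ["n6", "n7"]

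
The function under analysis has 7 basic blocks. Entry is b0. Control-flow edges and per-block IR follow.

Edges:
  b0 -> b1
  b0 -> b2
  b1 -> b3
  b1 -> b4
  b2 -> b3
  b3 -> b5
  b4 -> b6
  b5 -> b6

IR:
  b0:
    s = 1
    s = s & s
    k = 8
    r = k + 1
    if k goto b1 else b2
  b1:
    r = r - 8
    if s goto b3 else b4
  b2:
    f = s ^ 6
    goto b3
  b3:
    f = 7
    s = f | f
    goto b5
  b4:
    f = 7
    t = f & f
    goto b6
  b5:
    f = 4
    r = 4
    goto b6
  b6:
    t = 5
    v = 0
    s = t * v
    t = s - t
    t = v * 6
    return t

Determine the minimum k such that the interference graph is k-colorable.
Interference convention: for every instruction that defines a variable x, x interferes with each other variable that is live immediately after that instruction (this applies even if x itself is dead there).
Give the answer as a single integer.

Per-block:
  b0: def={k,r,s} ue=∅
  b1: def={r} ue={r,s}
  b2: def={f} ue={s}
  b3: def={f,s} ue=∅
  b4: def={f,t} ue=∅
  b5: def={f,r} ue=∅
  b6: def={s,t,v} ue=∅

Liveness:
  b0: in=∅ out={r,s}
  b1: in={r,s} out=∅
  b2: in={s} out=∅
  b3: in=∅ out=∅
  b4: in=∅ out=∅
  b5: in=∅ out=∅
  b6: in=∅ out=∅

Interference:
  f: ∅
  k: {r,s}
  r: {k,s}
  s: {k,r,t,v}
  t: {s,v}
  v: {s,t}

Registers:
  lower bound: {k,r,s} mutually conflict ⇒ χ ≥ 3
  3-colouring: R0={f,s}  R1={k,t}  R2={r,v}
  χ = 3

Answer: 3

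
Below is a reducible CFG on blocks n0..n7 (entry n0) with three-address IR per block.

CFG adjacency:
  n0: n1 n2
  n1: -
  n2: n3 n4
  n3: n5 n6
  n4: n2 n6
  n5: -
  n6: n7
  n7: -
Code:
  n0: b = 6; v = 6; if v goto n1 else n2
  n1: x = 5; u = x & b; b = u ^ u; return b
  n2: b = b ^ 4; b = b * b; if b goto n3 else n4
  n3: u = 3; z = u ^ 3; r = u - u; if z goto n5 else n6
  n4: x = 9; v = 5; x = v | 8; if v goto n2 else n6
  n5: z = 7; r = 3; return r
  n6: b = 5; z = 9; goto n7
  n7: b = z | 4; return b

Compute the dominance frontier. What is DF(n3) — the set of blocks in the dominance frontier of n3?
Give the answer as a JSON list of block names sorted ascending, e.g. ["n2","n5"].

Answer: ["n6"]

Working:
idom tree: n1←n0 n2←n0 n3←n2 n4←n2 n5←n3 n6←n2 n7←n6
Dom at joins:
  n2: preds {n0,n4}: {n0} ∩ {n0,n2,n4} = {n0}; idom=n0
  n6: preds {n3,n4}: {n0,n2,n3} ∩ {n0,n2,n4} = {n0,n2}; idom=n2

DF derivation:
  n2←n0: walk · to n0
  n2←n4: walk n4→n2 to n0
  n6←n3: walk n3 to n2
  n6←n4: walk n4 to n2
  DF(n0)=∅
  DF(n1)=∅
  DF(n2)={n2}
  DF(n3)={n6}
  DF(n4)={n2,n6}
  DF(n5)=∅
  DF(n6)=∅
  DF(n7)=∅

DF(n3) = ["n6"]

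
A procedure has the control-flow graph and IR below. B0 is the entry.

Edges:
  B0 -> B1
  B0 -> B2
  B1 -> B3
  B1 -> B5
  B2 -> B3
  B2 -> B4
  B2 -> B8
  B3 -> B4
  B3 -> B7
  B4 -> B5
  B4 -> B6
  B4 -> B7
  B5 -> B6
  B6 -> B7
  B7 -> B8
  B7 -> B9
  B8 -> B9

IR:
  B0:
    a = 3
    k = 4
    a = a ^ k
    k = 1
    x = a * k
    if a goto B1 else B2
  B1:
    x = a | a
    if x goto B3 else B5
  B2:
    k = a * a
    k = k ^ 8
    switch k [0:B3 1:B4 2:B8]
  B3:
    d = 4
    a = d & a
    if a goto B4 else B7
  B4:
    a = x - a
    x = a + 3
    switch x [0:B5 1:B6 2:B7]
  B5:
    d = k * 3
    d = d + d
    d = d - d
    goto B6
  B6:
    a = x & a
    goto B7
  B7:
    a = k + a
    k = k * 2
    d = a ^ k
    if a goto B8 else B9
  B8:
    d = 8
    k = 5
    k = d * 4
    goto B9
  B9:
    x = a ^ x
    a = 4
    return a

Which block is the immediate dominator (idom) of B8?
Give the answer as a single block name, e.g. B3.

Answer: B0

Working:
idom tree: B1←B0 B2←B0 B3←B0 B4←B0 B5←B0 B6←B0 B7←B0 B8←B0 B9←B0
Dom∩ at merges:
  B3: preds {B1,B2}: {B0,B1} ∩ {B0,B2} = {B0}; idom=B0
  B4: preds {B2,B3}: {B0,B2} ∩ {B0,B3} = {B0}; idom=B0
  B5: preds {B1,B4}: {B0,B1} ∩ {B0,B4} = {B0}; idom=B0
  B6: preds {B4,B5}: {B0,B4} ∩ {B0,B5} = {B0}; idom=B0
  B7: preds {B3,B4,B6}: {B0,B3} ∩ {B0,B4} ∩ {B0,B6} = {B0}; idom=B0
  B8: preds {B2,B7}: {B0,B2} ∩ {B0,B7} = {B0}; idom=B0
  B9: preds {B7,B8}: {B0,B7} ∩ {B0,B8} = {B0}; idom=B0

idom(B8) = B0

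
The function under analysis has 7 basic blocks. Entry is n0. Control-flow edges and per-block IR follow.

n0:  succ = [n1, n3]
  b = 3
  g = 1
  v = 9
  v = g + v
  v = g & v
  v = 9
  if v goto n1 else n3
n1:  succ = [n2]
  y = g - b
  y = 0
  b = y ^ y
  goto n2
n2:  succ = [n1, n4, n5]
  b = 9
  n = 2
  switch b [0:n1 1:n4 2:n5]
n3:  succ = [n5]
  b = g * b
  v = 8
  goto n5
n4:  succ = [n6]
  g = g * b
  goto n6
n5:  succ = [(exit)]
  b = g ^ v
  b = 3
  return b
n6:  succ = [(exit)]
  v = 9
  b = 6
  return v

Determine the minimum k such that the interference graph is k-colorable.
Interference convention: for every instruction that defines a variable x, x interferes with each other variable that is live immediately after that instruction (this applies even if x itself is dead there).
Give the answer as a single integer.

def/use:
  n0: {b,g,v} / ∅
  n1: {b,y} / {b,g}
  n2: {b,n} / ∅
  n3: {b,v} / {b,g}
  n4: {g} / {b,g}
  n5: {b} / {g,v}
  n6: {b,v} / ∅

Liveness:
  live n0: ∅→{b,g,v}
  live n1: {b,g,v}→{g,v}
  live n2: {g,v}→{b,g,v}
  live n3: {b,g}→{g,v}
  live n4: {b,g}→∅
  live n5: {g,v}→∅
  live n6: ∅→∅

Conflict graph:
  b — {g,n,v}
  g — {b,n,v,y}
  n — {b,g,v}
  v — {b,g,n,y}
  y — {g,v}

Colouring:
  lower bound: {b,g,n,v} mutually conflict ⇒ χ ≥ 4
  4-colouring: c0={g}  c1={v}  c2={b,y}  c3={n}
  χ = 4

Answer: 4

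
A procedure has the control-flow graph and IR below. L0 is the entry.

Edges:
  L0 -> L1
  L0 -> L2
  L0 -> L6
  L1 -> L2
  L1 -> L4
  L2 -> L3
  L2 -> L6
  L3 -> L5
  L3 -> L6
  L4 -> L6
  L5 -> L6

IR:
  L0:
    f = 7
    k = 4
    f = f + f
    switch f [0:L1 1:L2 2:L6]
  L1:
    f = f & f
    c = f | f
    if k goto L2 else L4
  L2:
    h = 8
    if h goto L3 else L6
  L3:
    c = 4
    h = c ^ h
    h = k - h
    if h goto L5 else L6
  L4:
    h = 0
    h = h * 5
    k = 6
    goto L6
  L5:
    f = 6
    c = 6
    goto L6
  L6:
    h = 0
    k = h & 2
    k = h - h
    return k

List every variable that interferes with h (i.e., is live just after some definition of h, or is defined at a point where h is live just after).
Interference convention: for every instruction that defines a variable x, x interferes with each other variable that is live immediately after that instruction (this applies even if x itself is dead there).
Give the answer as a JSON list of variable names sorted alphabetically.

Answer: ["c", "k"]

Working:
Per-block:
  L0 def {f,k} use ∅
  L1 def {c,f} use {f,k}
  L2 def {h} use ∅
  L3 def {c,h} use {h,k}
  L4 def {h,k} use ∅
  L5 def {c,f} use ∅
  L6 def {h,k} use ∅

Liveness:
  L0: in=∅ out={f,k}
  L1: in={f,k} out={k}
  L2: in={k} out={h,k}
  L3: in={h,k} out=∅
  L4: in=∅ out=∅
  L5: in=∅ out=∅
  L6: in=∅ out=∅

Interference:
  c↔{h,k}
  f↔{k}
  h↔{c,k}
  k↔{c,f,h}

N(h) = ["c", "k"]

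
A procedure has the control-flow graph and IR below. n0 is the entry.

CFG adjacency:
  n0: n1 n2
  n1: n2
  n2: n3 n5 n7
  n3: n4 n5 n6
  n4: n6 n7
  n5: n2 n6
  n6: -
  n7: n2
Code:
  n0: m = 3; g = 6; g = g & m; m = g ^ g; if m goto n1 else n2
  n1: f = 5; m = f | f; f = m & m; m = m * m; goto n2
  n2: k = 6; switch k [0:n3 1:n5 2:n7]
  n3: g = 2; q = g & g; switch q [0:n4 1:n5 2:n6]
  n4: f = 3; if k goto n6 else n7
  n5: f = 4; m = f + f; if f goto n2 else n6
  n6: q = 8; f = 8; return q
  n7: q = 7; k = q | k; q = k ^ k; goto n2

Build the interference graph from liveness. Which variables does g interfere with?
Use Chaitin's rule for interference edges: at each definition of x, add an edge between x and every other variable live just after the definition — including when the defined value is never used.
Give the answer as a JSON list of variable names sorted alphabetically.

Per-block:
  n0: def={g,m} ue=∅
  n1: def={f,m} ue=∅
  n2: def={k} ue=∅
  n3: def={g,q} ue=∅
  n4: def={f} ue={k}
  n5: def={f,m} ue=∅
  n6: def={f,q} ue=∅
  n7: def={k,q} ue={k}

Backward fixpoint:
  live n0: ∅→∅
  live n1: ∅→∅
  live n2: ∅→{k}
  live n3: {k}→{k}
  live n4: {k}→{k}
  live n5: ∅→∅
  live n6: ∅→∅
  live n7: {k}→∅

Conflict graph:
  f — {k,m,q}
  g — {k,m}
  k — {f,g,q}
  m — {f,g}
  q — {f,k}

N(g) = ["k", "m"]

Answer: ["k", "m"]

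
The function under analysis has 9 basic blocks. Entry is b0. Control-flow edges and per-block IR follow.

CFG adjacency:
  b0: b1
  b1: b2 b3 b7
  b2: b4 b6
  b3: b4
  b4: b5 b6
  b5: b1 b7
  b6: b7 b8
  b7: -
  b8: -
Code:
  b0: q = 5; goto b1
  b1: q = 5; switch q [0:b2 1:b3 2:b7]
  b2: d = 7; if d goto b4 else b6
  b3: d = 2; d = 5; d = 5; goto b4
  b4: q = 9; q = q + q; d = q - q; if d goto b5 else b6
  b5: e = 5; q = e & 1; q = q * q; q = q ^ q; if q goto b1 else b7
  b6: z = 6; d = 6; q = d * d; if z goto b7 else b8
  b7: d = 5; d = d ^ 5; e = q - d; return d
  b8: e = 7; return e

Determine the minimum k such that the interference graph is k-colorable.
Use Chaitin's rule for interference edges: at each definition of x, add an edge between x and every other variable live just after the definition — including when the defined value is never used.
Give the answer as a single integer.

Answer: 3

Working:
def/use:
  b0 def {q} use ∅
  b1 def {q} use ∅
  b2 def {d} use ∅
  b3 def {d} use ∅
  b4 def {d,q} use ∅
  b5 def {e,q} use ∅
  b6 def {d,q,z} use ∅
  b7 def {d,e} use {q}
  b8 def {e} use ∅

Live sets:
  live b0: ∅→∅
  live b1: ∅→{q}
  live b2: ∅→∅
  live b3: ∅→∅
  live b4: ∅→∅
  live b5: ∅→{q}
  live b6: ∅→{q}
  live b7: {q}→∅
  live b8: ∅→∅

Interfere edges:
  d: {e,q,z}
  e: {d}
  q: {d,z}
  z: {d,q}

Colouring:
  lower bound: {d,q,z} mutually conflict ⇒ χ ≥ 3
  assign d→R0 e→R1 q→R1 z→R2 — no edge inside a register ⇒ χ ≤ 3
  χ = 3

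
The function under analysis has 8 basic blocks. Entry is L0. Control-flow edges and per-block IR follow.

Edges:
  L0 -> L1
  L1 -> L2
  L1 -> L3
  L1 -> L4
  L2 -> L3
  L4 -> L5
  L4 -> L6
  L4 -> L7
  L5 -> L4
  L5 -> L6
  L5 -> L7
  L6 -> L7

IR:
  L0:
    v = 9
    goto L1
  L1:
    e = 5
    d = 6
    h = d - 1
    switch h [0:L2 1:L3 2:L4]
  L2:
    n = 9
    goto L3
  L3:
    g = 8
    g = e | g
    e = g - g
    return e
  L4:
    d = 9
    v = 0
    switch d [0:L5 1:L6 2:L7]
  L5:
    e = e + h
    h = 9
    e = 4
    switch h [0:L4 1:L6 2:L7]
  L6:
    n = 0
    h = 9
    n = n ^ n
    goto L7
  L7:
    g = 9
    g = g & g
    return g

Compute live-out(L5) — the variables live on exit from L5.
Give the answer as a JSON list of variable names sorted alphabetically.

Answer: ["e", "h"]

Working:
Per-block:
  L0: def={v} ue=∅
  L1: def={d,e,h} ue=∅
  L2: def={n} ue=∅
  L3: def={e,g} ue={e}
  L4: def={d,v} ue=∅
  L5: def={e,h} ue={e,h}
  L6: def={h,n} ue=∅
  L7: def={g} ue=∅

Liveness:
  L0 li=∅ lo=∅
  L1 li=∅ lo={e,h}
  L2 li={e} lo={e}
  L3 li={e} lo=∅
  L4 li={e,h} lo={e,h}
  L5 li={e,h} lo={e,h}
  L6 li=∅ lo=∅
  L7 li=∅ lo=∅

live-out(L5) = ["e", "h"]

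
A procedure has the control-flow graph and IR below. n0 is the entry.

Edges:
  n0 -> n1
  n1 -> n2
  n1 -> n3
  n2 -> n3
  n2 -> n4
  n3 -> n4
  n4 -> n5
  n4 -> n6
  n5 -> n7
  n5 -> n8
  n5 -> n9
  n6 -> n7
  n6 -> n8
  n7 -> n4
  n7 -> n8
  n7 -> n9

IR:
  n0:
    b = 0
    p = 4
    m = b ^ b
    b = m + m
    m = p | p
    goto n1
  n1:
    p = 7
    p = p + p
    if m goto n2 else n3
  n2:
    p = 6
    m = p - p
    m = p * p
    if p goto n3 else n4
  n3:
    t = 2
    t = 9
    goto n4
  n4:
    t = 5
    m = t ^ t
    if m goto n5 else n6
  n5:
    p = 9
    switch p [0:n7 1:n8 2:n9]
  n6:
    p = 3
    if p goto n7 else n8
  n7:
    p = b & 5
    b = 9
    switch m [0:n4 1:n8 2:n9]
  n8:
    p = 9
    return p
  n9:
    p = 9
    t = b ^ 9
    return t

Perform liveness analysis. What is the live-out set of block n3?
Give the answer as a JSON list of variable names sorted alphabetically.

Block summaries:
  n0 def {b,m,p} use ∅
  n1 def {p} use {m}
  n2 def {m,p} use ∅
  n3 def {t} use ∅
  n4 def {m,t} use ∅
  n5 def {p} use ∅
  n6 def {p} use ∅
  n7 def {b,p} use {b,m}
  n8 def {p} use ∅
  n9 def {p,t} use {b}

Backward fixpoint:
  n0: in=∅ out={b,m}
  n1: in={b,m} out={b}
  n2: in={b} out={b}
  n3: in={b} out={b}
  n4: in={b} out={b,m}
  n5: in={b,m} out={b,m}
  n6: in={b,m} out={b,m}
  n7: in={b,m} out={b}
  n8: in=∅ out=∅
  n9: in={b} out=∅

live-out(n3) = ["b"]

Answer: ["b"]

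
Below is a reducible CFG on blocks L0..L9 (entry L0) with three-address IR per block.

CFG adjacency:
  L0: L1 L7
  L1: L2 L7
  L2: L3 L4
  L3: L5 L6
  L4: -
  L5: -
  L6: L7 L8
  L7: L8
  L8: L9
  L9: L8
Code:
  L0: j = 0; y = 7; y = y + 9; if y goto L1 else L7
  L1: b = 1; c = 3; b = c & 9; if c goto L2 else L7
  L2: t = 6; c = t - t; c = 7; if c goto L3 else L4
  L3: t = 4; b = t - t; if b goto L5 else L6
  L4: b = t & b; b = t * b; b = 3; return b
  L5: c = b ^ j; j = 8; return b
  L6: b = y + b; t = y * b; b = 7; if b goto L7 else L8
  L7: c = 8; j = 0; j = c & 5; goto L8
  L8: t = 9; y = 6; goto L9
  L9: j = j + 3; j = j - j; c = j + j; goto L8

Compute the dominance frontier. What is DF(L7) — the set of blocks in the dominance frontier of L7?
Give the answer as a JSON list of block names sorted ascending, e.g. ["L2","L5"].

idom tree: L1←L0 L2←L1 L3←L2 L4←L2 L5←L3 L6←L3 L7←L0 L8←L0 L9←L8
Join-block Dom:
  L7: preds {L0,L1,L6}: {L0} ∩ {L0,L1} ∩ {L0,L1,L2,L3,L6} = {L0}; idom=L0
  L8: preds {L6,L7,L9}: {L0,L1,L2,L3,L6} ∩ {L0,L7} ∩ {L0,L8,L9} = {L0}; idom=L0

DF walk-up:
  L7←L0: walk · to L0
  L7←L1: walk L1 to L0
  L7←L6: walk L6→L3→L2→L1 to L0
  L8←L6: walk L6→L3→L2→L1 to L0
  L8←L7: walk L7 to L0
  L8←L9: walk L9→L8 to L0
  DF(L0)=∅
  DF(L1)={L7,L8}
  DF(L2)={L7,L8}
  DF(L3)={L7,L8}
  DF(L4)=∅
  DF(L5)=∅
  DF(L6)={L7,L8}
  DF(L7)={L8}
  DF(L8)={L8}
  DF(L9)={L8}

DF(L7) = ["L8"]

Answer: ["L8"]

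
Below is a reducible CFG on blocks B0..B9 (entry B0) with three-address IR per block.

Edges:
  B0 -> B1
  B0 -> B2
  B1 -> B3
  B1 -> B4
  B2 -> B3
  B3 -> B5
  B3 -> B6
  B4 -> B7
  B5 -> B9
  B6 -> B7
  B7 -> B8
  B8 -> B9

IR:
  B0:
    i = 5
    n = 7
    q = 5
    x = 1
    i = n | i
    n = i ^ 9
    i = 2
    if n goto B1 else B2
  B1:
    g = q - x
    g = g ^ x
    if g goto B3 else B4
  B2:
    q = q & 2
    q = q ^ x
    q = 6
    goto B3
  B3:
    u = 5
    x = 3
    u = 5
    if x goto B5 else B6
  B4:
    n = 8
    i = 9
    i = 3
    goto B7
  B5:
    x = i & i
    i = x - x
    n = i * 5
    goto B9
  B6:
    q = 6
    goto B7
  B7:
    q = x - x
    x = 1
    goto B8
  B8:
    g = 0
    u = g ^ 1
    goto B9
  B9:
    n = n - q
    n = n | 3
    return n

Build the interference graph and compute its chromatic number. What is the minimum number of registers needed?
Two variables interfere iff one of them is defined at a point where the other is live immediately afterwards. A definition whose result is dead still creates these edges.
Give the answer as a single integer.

Per-block:
  B0: def={i,n,q,x} ue=∅
  B1: def={g} ue={q,x}
  B2: def={q} ue={q,x}
  B3: def={u,x} ue=∅
  B4: def={i,n} ue=∅
  B5: def={i,n,x} ue={i}
  B6: def={q} ue=∅
  B7: def={q,x} ue={x}
  B8: def={g,u} ue=∅
  B9: def={n} ue={n,q}

Liveness:
  B0: in=∅ out={i,n,q,x}
  B1: in={i,n,q,x} out={i,n,q,x}
  B2: in={i,n,q,x} out={i,n,q}
  B3: in={i,n,q} out={i,n,q,x}
  B4: in={x} out={n,x}
  B5: in={i,q} out={n,q}
  B6: in={n,x} out={n,x}
  B7: in={n,x} out={n,q}
  B8: in={n,q} out={n,q}
  B9: in={n,q} out=∅

Interfere edges:
  g↔{i,n,q,x}
  i↔{g,n,q,u,x}
  n↔{g,i,q,u,x}
  q↔{g,i,n,u,x}
  u↔{i,n,q,x}
  x↔{g,i,n,q,u}

Chromatic number:
  {g,i,n,q,x} pairwise interfere (5-clique) ⇒ χ ≥ 5
  5-colouring: R0={i}  R1={n}  R2={q}  R3={x}  R4={g,u}
  χ = 5

Answer: 5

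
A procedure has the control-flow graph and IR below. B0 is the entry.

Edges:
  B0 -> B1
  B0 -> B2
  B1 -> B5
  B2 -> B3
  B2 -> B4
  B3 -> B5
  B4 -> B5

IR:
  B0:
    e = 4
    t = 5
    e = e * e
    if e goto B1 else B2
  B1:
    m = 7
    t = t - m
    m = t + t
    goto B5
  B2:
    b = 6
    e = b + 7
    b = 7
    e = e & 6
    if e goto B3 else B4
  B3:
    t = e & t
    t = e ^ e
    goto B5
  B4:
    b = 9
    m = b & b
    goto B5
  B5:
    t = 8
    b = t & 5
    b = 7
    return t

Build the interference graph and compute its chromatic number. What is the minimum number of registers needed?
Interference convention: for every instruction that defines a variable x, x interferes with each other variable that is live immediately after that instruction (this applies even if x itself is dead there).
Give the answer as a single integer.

Per-block:
  B0: def={e,t} ue=∅
  B1: def={m,t} ue={t}
  B2: def={b,e} ue=∅
  B3: def={t} ue={e,t}
  B4: def={b,m} ue=∅
  B5: def={b,t} ue=∅

Live sets:
  B0: in=∅ out={t}
  B1: in={t} out=∅
  B2: in={t} out={e,t}
  B3: in={e,t} out=∅
  B4: in=∅ out=∅
  B5: in=∅ out=∅

Interference:
  b↔{e,t}
  e↔{b,t}
  m↔{t}
  t↔{b,e,m}

Chromatic number:
  {b,e,t} pairwise interfere (3-clique) ⇒ χ ≥ 3
  3-colouring: r0={t}  r1={b,m}  r2={e}
  χ = 3

Answer: 3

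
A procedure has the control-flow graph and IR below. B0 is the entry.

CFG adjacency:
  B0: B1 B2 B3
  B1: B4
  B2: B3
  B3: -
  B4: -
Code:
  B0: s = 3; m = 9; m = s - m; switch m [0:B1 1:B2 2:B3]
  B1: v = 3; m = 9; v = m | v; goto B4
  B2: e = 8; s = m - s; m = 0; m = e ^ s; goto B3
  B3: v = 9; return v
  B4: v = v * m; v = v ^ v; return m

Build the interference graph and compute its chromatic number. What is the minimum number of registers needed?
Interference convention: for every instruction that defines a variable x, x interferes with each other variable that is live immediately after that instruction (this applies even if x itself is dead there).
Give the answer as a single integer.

Block summaries:
  B0: def={m,s} ue=∅
  B1: def={m,v} ue=∅
  B2: def={e,m,s} ue={m,s}
  B3: def={v} ue=∅
  B4: def={v} ue={m,v}

Live sets:
  B0: in=∅ out={m,s}
  B1: in=∅ out={m,v}
  B2: in={m,s} out=∅
  B3: in=∅ out=∅
  B4: in={m,v} out=∅

Interfere edges:
  e↔{m,s}
  m↔{e,s,v}
  s↔{e,m}
  v↔{m}

Registers:
  {e,m,s} pairwise interfere (3-clique) ⇒ χ ≥ 3
  3-colouring: R0={m}  R1={e,v}  R2={s}
  χ = 3

Answer: 3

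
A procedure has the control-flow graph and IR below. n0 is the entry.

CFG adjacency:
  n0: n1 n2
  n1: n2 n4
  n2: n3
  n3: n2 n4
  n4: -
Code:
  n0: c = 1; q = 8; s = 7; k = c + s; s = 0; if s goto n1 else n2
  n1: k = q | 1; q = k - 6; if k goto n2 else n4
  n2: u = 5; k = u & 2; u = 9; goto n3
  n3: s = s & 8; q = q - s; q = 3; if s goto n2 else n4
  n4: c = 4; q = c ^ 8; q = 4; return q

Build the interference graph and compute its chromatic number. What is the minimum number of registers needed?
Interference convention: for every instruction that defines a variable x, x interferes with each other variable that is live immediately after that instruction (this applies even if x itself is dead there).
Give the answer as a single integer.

Answer: 3

Analysis:
def/use:
  n0: def={c,k,q,s} ue=∅
  n1: def={k,q} ue={q}
  n2: def={k,u} ue=∅
  n3: def={q,s} ue={q,s}
  n4: def={c,q} ue=∅

Live sets:
  n0: in=∅ out={q,s}
  n1: in={q,s} out={q,s}
  n2: in={q,s} out={q,s}
  n3: in={q,s} out={q,s}
  n4: in=∅ out=∅

Conflict graph:
  c — {q,s}
  k — {q,s}
  q — {c,k,s,u}
  s — {c,k,q,u}
  u — {q,s}

Colouring:
  clique {c,q,s} ⇒ need ≥ 3
  assign c→r2 k→r2 q→r0 s→r1 u→r2 — no edge inside a register ⇒ χ ≤ 3
  χ = 3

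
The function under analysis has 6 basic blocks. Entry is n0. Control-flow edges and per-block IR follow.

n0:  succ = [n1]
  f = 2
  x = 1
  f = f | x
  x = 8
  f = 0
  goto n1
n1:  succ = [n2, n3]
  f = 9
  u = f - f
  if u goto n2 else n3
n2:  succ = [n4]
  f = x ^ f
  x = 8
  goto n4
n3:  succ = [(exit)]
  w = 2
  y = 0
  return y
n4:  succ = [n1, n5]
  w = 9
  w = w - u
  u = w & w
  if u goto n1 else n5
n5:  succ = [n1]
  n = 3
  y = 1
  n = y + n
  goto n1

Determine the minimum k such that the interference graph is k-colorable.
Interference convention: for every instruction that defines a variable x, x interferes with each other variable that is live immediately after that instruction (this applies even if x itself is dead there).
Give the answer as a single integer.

Block summaries:
  n0: {f,x} / ∅
  n1: {f,u} / ∅
  n2: {f,x} / {f,x}
  n3: {w,y} / ∅
  n4: {u,w} / {u}
  n5: {n,y} / ∅

Backward fixpoint:
  live n0: ∅→{x}
  live n1: {x}→{f,u,x}
  live n2: {f,u,x}→{u,x}
  live n3: ∅→∅
  live n4: {u,x}→{x}
  live n5: {x}→{x}

Interference:
  f↔{u,x}
  n↔{x,y}
  u↔{f,w,x}
  w↔{u,x}
  x↔{f,n,u,w,y}
  y↔{n,x}

Registers:
  {f,u,x} pairwise interfere (3-clique) ⇒ χ ≥ 3
  assign f→r2 n→r1 u→r1 w→r2 x→r0 y→r2 — no edge inside a register ⇒ χ ≤ 3
  χ = 3

Answer: 3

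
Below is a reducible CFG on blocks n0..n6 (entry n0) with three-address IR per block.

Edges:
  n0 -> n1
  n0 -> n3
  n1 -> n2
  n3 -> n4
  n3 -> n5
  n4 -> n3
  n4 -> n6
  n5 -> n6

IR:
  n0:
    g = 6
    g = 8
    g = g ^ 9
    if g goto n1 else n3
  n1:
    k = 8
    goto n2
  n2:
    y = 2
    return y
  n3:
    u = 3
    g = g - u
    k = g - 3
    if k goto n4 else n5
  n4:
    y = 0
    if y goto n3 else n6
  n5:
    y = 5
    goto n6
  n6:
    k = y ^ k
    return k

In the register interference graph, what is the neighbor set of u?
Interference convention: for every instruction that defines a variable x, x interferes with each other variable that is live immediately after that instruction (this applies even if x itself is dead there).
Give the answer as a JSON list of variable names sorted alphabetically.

def/use:
  n0: def={g} ue=∅
  n1: def={k} ue=∅
  n2: def={y} ue=∅
  n3: def={g,k,u} ue={g}
  n4: def={y} ue=∅
  n5: def={y} ue=∅
  n6: def={k} ue={k,y}

Backward fixpoint:
  n0: in=∅ out={g}
  n1: in=∅ out=∅
  n2: in=∅ out=∅
  n3: in={g} out={g,k}
  n4: in={g,k} out={g,k,y}
  n5: in={k} out={k,y}
  n6: in={k,y} out=∅

Interference:
  g: {k,u,y}
  k: {g,y}
  u: {g}
  y: {g,k}

N(u) = ["g"]

Answer: ["g"]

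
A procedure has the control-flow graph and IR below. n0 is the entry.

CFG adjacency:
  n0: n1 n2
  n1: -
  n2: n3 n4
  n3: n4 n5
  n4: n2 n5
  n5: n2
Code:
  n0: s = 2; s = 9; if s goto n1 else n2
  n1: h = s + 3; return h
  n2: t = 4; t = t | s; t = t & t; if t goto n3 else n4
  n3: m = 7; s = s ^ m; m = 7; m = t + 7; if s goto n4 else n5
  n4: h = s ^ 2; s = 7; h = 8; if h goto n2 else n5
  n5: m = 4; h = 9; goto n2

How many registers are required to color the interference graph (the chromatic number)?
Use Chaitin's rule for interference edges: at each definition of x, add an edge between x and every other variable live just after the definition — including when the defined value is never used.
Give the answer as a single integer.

Answer: 3

Analysis:
def/use:
  n0 def {s} use ∅
  n1 def {h} use {s}
  n2 def {t} use {s}
  n3 def {m,s} use {s,t}
  n4 def {h,s} use {s}
  n5 def {h,m} use ∅

Backward fixpoint:
  n0 li=∅ lo={s}
  n1 li={s} lo=∅
  n2 li={s} lo={s,t}
  n3 li={s,t} lo={s}
  n4 li={s} lo={s}
  n5 li={s} lo={s}

Interfere edges:
  h↔{s}
  m↔{s,t}
  s↔{h,m,t}
  t↔{m,s}

Registers:
  {m,s,t} pairwise interfere (3-clique) ⇒ χ ≥ 3
  assign h→r1 m→r1 s→r0 t→r2 — no edge inside a register ⇒ χ ≤ 3
  χ = 3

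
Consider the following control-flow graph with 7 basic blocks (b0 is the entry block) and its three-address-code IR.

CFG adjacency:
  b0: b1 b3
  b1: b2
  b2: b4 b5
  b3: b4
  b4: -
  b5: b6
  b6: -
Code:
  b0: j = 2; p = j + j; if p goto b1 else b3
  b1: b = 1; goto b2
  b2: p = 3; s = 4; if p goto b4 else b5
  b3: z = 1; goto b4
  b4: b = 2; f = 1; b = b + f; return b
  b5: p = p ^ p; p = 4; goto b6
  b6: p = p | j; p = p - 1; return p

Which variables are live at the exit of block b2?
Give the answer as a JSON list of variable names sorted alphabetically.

Answer: ["j", "p"]

Working:
Per-block:
  b0 def {j,p} use ∅
  b1 def {b} use ∅
  b2 def {p,s} use ∅
  b3 def {z} use ∅
  b4 def {b,f} use ∅
  b5 def {p} use {p}
  b6 def {p} use {j,p}

Live sets:
  b0: in=∅ out={j}
  b1: in={j} out={j}
  b2: in={j} out={j,p}
  b3: in=∅ out=∅
  b4: in=∅ out=∅
  b5: in={j,p} out={j,p}
  b6: in={j,p} out=∅

live-out(b2) = ["j", "p"]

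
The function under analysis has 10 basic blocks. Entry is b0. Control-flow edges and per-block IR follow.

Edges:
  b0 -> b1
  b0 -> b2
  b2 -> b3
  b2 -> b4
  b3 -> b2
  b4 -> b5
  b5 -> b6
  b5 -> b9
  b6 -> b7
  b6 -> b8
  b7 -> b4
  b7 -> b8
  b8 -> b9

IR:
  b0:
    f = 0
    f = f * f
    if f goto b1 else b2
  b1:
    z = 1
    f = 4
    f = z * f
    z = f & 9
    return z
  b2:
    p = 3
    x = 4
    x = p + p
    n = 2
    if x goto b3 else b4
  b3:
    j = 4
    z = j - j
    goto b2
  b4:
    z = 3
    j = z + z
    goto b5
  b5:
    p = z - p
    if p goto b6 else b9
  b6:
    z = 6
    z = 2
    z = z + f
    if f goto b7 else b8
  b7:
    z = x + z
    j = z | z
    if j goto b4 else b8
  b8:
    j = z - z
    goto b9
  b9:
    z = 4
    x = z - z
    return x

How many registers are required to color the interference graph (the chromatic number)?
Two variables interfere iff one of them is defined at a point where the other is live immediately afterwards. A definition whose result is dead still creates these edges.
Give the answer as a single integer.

Per-block:
  b0: def={f} ue=∅
  b1: def={f,z} ue=∅
  b2: def={n,p,x} ue=∅
  b3: def={j,z} ue=∅
  b4: def={j,z} ue=∅
  b5: def={p} ue={p,z}
  b6: def={z} ue={f}
  b7: def={j,z} ue={x,z}
  b8: def={j} ue={z}
  b9: def={x,z} ue=∅

Liveness:
  live b0: ∅→{f}
  live b1: ∅→∅
  live b2: {f}→{f,p,x}
  live b3: {f}→{f}
  live b4: {f,p,x}→{f,p,x,z}
  live b5: {f,p,x,z}→{f,p,x}
  live b6: {f,p,x}→{f,p,x,z}
  live b7: {f,p,x,z}→{f,p,x,z}
  live b8: {z}→∅
  live b9: ∅→∅

Interference:
  f↔{j,n,p,x,z}
  j↔{f,p,x,z}
  n↔{f,p,x}
  p↔{f,j,n,x,z}
  x↔{f,j,n,p,z}
  z↔{f,j,p,x}

Colouring:
  lower bound: {f,j,p,x,z} mutually conflict ⇒ χ ≥ 5
  5-colouring: c0={f}  c1={p}  c2={x}  c3={j,n}  c4={z}
  χ = 5

Answer: 5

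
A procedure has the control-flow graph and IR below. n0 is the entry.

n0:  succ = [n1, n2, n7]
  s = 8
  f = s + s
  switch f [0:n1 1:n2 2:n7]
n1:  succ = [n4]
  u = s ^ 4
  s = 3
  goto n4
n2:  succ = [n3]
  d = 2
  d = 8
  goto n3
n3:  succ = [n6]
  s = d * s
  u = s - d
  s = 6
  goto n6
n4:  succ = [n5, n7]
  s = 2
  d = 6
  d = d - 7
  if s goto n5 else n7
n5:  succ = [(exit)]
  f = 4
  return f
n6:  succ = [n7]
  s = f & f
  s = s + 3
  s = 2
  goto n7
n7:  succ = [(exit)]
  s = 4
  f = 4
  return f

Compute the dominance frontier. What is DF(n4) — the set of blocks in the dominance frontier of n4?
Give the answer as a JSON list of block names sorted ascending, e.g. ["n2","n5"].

Answer: ["n7"]

Analysis:
idom tree: n1←n0 n2←n0 n3←n2 n4←n1 n5←n4 n6←n3 n7←n0
Dom∩ at merges:
  n7: preds {n0,n4,n6}: {n0} ∩ {n0,n1,n4} ∩ {n0,n2,n3,n6} = {n0}; idom=n0

DF derivation:
  n7←n0: walk · to n0
  n7←n4: walk n4→n1 to n0
  n7←n6: walk n6→n3→n2 to n0
  DF(n0)=∅
  DF(n1)={n7}
  DF(n2)={n7}
  DF(n3)={n7}
  DF(n4)={n7}
  DF(n5)=∅
  DF(n6)={n7}
  DF(n7)=∅

DF(n4) = ["n7"]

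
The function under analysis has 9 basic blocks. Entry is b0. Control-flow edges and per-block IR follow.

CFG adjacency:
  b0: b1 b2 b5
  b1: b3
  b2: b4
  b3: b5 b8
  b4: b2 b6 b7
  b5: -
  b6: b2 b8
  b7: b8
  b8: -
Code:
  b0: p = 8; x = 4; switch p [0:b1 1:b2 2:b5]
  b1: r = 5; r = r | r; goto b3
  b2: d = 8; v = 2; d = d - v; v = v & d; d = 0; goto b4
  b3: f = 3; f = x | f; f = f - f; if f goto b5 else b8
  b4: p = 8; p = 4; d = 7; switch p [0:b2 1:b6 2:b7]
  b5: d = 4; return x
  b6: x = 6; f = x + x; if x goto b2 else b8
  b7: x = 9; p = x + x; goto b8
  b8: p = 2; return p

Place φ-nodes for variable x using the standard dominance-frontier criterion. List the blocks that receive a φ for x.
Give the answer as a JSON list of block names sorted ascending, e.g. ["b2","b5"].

Answer: ["b2", "b8"]

Derivation:
idom tree: b1←b0 b2←b0 b3←b1 b4←b2 b5←b0 b6←b4 b7←b4 b8←b0
Dom∩ at merges:
  b2: preds {b0,b4,b6}: {b0} ∩ {b0,b2,b4} ∩ {b0,b2,b4,b6} = {b0}; idom=b0
  b5: preds {b0,b3}: {b0} ∩ {b0,b1,b3} = {b0}; idom=b0
  b8: preds {b3,b6,b7}: {b0,b1,b3} ∩ {b0,b2,b4,b6} ∩ {b0,b2,b4,b7} = {b0}; idom=b0

DF walk-up:
  b2←b0: walk · to b0
  b2←b4: walk b4→b2 to b0
  b2←b6: walk b6→b4→b2 to b0
  b5←b0: walk · to b0
  b5←b3: walk b3→b1 to b0
  b8←b3: walk b3→b1 to b0
  b8←b6: walk b6→b4→b2 to b0
  b8←b7: walk b7→b4→b2 to b0
  b0: DF=∅
  b1: DF={b5,b8}
  b2: DF={b2,b8}
  b3: DF={b5,b8}
  b4: DF={b2,b8}
  b5: DF=∅
  b6: DF={b2,b8}
  b7: DF={b8}
  b8: DF=∅

φ for x: defs {b0,b6,b7}
  DF⁺ = {b2,b8}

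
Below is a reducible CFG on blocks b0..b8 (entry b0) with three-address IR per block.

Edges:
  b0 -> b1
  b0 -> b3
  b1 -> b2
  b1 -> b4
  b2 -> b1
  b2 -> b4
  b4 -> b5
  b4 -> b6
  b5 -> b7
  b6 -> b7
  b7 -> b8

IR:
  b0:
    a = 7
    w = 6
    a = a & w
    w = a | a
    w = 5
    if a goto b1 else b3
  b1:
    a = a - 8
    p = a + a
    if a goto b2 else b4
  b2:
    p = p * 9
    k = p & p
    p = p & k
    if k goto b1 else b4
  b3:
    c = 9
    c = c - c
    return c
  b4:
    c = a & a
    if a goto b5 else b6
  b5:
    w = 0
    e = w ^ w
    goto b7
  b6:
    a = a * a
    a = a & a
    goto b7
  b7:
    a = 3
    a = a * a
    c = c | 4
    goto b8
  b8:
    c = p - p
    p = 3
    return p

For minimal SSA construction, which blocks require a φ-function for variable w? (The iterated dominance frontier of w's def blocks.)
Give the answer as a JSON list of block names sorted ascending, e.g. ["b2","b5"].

Answer: ["b7"]

Analysis:
idom tree: b1←b0 b2←b1 b3←b0 b4←b1 b5←b4 b6←b4 b7←b4 b8←b7
Dom at joins:
  b1: preds {b0,b2}: {b0} ∩ {b0,b1,b2} = {b0}; idom=b0
  b4: preds {b1,b2}: {b0,b1} ∩ {b0,b1,b2} = {b0,b1}; idom=b1
  b7: preds {b5,b6}: {b0,b1,b4,b5} ∩ {b0,b1,b4,b6} = {b0,b1,b4}; idom=b4

DF derivation:
  b1←b0: walk · to b0
  b1←b2: walk b2→b1 to b0
  b4←b1: walk · to b1
  b4←b2: walk b2 to b1
  b7←b5: walk b5 to b4
  b7←b6: walk b6 to b4
  b0 → ∅
  b1 → {b1}
  b2 → {b1,b4}
  b3 → ∅
  b4 → ∅
  b5 → {b7}
  b6 → {b7}
  b7 → ∅
  b8 → ∅

φ for w: defs {b0,b5}
  DF⁺ = {b7}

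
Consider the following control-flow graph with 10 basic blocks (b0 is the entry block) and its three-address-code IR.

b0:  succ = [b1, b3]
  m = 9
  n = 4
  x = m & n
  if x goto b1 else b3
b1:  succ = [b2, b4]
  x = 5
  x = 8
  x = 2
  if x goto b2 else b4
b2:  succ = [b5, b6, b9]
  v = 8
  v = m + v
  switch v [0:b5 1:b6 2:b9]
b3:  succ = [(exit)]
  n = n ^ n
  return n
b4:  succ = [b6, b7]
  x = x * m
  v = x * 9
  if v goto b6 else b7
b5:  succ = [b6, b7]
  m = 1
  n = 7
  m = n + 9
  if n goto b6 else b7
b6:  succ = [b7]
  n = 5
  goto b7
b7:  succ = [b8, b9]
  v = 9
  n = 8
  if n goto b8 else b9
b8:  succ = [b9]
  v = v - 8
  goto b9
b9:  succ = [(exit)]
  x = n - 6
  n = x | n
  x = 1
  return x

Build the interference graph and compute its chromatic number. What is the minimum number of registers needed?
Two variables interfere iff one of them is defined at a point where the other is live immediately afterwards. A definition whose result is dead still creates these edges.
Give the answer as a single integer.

def/use:
  b0: {m,n,x} / ∅
  b1: {x} / ∅
  b2: {v} / {m}
  b3: {n} / {n}
  b4: {v,x} / {m,x}
  b5: {m,n} / ∅
  b6: {n} / ∅
  b7: {n,v} / ∅
  b8: {v} / {v}
  b9: {n,x} / {n}

Live sets:
  b0 li=∅ lo={m,n}
  b1 li={m,n} lo={m,n,x}
  b2 li={m,n} lo={n}
  b3 li={n} lo=∅
  b4 li={m,x} lo=∅
  b5 li=∅ lo=∅
  b6 li=∅ lo=∅
  b7 li=∅ lo={n,v}
  b8 li={n,v} lo={n}
  b9 li={n} lo=∅

Conflict graph:
  m — {n,v,x}
  n — {m,v,x}
  v — {m,n}
  x — {m,n}

Chromatic number:
  {m,n,v} pairwise interfere (3-clique) ⇒ χ ≥ 3
  3-colouring: r0={m}  r1={n}  r2={v,x}
  χ = 3

Answer: 3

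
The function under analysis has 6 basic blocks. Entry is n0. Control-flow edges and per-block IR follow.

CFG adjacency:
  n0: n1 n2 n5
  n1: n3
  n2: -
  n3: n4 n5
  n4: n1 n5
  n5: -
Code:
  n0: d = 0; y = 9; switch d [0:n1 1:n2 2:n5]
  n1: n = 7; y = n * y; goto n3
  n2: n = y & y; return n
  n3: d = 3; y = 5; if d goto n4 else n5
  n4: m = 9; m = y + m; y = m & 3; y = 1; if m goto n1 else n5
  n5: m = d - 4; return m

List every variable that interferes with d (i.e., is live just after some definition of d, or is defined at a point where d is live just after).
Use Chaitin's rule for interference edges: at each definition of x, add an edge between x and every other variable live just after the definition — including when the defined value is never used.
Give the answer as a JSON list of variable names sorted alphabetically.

Per-block:
  n0: def={d,y} ue=∅
  n1: def={n,y} ue={y}
  n2: def={n} ue={y}
  n3: def={d,y} ue=∅
  n4: def={m,y} ue={y}
  n5: def={m} ue={d}

Backward fixpoint:
  n0: in=∅ out={d,y}
  n1: in={y} out=∅
  n2: in={y} out=∅
  n3: in=∅ out={d,y}
  n4: in={d,y} out={d,y}
  n5: in={d} out=∅

Interference:
  d — {m,y}
  m — {d,y}
  n — {y}
  y — {d,m,n}

N(d) = ["m", "y"]

Answer: ["m", "y"]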